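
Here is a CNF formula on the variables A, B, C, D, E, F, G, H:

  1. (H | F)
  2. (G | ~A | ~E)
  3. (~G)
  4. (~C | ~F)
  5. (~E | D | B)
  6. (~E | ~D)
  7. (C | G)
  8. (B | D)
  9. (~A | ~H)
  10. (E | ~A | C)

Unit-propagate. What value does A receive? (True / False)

(~G) stands alone — G = False.
(C | G) with G = False leaves only C, so C = True.
(~F | ~C) with C = True leaves only ~F, so F = False.
In (H | F), F is now false; H must hold, so H = True.
(~H | ~A): since H = True, the clause reduces to (~A). A = False.

False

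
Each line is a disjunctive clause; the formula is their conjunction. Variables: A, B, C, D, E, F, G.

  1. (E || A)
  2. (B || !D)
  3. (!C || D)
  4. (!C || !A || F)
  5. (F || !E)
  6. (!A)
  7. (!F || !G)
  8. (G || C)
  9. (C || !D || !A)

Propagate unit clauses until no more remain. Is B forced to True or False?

Unit clause (!A) sets A = False.
In (E || A), A is now false; E must hold, so E = True.
From (F || !E) and E = True: F = True.
(!G || !F): since F = True, the clause reduces to (!G). G = False.
(G || C): since G = False, the clause reduces to (C). C = True.
(!C || D) with C = True leaves only D, so D = True.
In (B || !D), !D is now false; B must hold, so B = True.

True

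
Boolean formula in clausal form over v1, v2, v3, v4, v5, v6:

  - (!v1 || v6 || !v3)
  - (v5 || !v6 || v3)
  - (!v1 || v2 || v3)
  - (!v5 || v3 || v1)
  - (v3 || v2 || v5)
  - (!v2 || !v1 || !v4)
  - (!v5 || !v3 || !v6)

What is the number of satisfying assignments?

20

Split on v3, then v1.
  v3=1, v1=1: remaining (v2,v4,v5,v6) ∈ {(0,0,0,1); (0,1,0,1); (1,0,0,1)} — 3.
  v3=1, v1=0: v2, v4 free; 3 ways for (v5,v6) × 2^2 = 12.
  v3=0, v1=1: remaining (v2,v4,v5,v6) ∈ {(1,0,0,0); (1,0,1,0); (1,0,1,1)} — 3.
  v3=0, v1=0: remaining (v2,v4,v5,v6) ∈ {(1,0,0,0); (1,1,0,0)} — 2.
Total: 3 + 12 + 3 + 2 = 20.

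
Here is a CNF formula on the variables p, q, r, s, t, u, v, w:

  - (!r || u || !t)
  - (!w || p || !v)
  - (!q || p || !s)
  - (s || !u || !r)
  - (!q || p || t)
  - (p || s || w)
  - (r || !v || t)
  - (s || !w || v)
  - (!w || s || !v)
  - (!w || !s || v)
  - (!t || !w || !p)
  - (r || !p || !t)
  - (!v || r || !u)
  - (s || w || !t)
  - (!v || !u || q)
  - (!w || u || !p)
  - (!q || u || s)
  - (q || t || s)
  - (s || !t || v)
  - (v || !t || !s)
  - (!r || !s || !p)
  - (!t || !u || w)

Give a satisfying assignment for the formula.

p=True  q=False  r=False  s=True  t=False  u=True  v=False  w=False

Set p = True and propagate.
For the remaining variables, q = False, r = False, s = True, t = False, u = True, v = False, w = False works.
Every clause has at least one true literal under this assignment.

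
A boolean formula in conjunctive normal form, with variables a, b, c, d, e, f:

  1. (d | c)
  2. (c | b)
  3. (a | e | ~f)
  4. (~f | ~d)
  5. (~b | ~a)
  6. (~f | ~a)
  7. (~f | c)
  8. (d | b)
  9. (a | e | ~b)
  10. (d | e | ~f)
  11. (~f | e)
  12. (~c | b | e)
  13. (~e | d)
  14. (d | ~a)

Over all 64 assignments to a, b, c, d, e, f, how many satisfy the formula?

4

The models are:
  a=0 b=0 c=1 d=1 e=1 f=0
  a=0 b=1 c=0 d=1 e=1 f=0
  a=0 b=1 c=1 d=1 e=1 f=0
  a=1 b=0 c=1 d=1 e=1 f=0
That's 4 in total.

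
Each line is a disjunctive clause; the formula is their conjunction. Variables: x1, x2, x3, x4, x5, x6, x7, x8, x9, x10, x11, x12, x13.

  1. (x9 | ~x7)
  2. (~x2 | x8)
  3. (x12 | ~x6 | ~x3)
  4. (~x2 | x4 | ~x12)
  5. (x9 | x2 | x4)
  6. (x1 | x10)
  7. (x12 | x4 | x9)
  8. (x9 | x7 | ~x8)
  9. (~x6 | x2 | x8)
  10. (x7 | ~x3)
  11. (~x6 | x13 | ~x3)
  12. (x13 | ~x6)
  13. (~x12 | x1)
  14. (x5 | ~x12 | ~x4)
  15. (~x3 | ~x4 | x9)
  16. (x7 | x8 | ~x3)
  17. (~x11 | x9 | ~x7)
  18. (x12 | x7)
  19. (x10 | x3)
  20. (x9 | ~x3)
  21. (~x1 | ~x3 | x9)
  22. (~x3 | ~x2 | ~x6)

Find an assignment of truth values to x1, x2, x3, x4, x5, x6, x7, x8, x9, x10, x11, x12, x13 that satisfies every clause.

x1=False, x2=True, x3=True, x4=True, x5=False, x6=False, x7=True, x8=True, x9=True, x10=True, x11=True, x12=False, x13=True

x6 occurs only negated in the remaining clauses — set x6 = False.
x9 occurs only positively in the remaining clauses — set x9 = True.
Try x1 = False.
  then x10 is forced to True.
  then x12 is forced to False.
  then x7 is forced to True.
For the remaining variables, x2 = True, x3 = True, x4 = True, x5 = False, x8 = True, x11 = True, x13 = True works.
Every clause has at least one true literal under this assignment.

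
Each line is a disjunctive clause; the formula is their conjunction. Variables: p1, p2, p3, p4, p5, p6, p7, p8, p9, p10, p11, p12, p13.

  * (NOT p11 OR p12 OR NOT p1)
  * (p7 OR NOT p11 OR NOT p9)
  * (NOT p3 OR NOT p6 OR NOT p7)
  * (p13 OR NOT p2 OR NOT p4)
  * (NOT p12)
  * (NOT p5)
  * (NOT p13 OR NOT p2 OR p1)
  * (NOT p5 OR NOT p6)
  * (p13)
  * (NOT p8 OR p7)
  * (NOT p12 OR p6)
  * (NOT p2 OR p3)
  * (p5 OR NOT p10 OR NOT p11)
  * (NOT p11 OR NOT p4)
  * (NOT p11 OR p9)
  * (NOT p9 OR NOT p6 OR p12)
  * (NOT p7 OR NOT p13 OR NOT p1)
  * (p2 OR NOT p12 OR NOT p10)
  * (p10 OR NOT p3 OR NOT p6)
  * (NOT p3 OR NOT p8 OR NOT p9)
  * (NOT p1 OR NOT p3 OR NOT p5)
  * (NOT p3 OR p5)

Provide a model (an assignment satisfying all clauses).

Unit propagation: (NOT p12) forces p12 = False.
Unit propagation: (NOT p5) forces p5 = False.
(p13) is a unit clause, so p13 = True.
Unit propagation: (NOT p3) forces p3 = False.
The clause (NOT p2) is unit: p2 must be False.
Pure literal: p1 appears only negated; assign p1 = False.
p4 occurs only negated in the remaining clauses — set p4 = False.
Branch on p6: take p6 = False.
Branch on p7: take p7 = True.
The remaining clauses are satisfied by p8 = True, p9 = True, p10 = False, p11 = True.
Every clause has at least one true literal under this assignment.

p1=False  p2=False  p3=False  p4=False  p5=False  p6=False  p7=True  p8=True  p9=True  p10=False  p11=True  p12=False  p13=True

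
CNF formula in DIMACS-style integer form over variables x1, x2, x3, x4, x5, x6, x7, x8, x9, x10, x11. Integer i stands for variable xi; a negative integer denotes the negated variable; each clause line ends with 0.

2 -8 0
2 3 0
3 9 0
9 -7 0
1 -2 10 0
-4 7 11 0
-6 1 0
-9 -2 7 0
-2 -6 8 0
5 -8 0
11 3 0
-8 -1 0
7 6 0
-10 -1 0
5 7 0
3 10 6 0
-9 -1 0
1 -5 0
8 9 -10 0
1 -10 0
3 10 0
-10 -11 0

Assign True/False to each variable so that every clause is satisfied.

x1=F, x2=F, x3=T, x4=T, x5=F, x6=F, x7=T, x8=F, x9=T, x10=F, x11=F

Pure literal: x3 appears only positively; assign x3 = True.
Try x1 = False.
  then x6 is forced to False.
  then x7 is forced to True.
  then x9 is forced to True.
  then x5 is forced to False.
  then x8 is forced to False.
  then x10 is forced to False.
  then x2 is forced to False.
x4, x11 are now unconstrained; take x4 = True, x11 = False.
Every clause has at least one true literal under this assignment.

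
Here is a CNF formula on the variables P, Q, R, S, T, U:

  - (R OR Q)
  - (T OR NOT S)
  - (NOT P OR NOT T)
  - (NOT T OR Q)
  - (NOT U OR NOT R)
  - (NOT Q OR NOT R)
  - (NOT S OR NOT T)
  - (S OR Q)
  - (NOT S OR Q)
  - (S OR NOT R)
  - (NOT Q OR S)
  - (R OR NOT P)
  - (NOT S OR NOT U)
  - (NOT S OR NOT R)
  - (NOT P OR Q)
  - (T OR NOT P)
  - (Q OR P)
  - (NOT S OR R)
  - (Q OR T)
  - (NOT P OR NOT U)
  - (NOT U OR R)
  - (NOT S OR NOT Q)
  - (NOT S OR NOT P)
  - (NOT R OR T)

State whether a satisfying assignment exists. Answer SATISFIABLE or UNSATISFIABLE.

UNSATISFIABLE

S = True:
  propagation gives T=True; an empty clause results — contradiction.
S = False:
  propagation gives Q=True; an empty clause results — contradiction.
Every branch closes, so no satisfying assignment exists.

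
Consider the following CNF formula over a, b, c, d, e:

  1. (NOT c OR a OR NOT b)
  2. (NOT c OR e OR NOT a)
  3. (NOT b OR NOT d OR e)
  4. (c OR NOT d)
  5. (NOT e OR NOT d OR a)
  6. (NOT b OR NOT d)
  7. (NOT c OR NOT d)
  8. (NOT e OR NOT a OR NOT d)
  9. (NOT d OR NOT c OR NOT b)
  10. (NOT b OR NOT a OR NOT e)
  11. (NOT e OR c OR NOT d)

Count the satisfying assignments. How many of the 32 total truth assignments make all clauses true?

Case analysis on d and c:
  d=1, c=1: a clause becomes empty — 0.
  d=1, c=0: a clause becomes empty — 0.
  d=0, c=1: remaining (a,b,e) ∈ {(0,0,0); (0,0,1); (1,0,1)} — 3.
  d=0, c=0: 7 of the 8 assignments to (a,b,e) work.
Total: 0 + 0 + 3 + 7 = 10.

10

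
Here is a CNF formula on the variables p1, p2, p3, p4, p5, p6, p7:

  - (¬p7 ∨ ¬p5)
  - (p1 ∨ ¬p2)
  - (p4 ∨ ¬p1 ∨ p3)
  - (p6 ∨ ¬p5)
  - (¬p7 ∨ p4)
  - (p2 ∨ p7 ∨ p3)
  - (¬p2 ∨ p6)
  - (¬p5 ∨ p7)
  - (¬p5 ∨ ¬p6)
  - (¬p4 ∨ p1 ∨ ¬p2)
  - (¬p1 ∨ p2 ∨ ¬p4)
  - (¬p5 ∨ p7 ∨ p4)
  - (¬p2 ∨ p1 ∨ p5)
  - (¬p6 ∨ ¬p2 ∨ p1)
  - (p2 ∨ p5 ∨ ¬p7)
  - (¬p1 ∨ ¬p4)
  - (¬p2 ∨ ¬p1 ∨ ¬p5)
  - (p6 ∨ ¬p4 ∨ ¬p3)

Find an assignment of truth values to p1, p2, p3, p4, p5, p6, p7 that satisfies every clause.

Branch on p1: take p1 = True.
  then p4 is forced to False.
  then p3 is forced to True.
  then p7 is forced to False.
  then p5 is forced to False.
Branch on p2: take p2 = True.
  then p6 is forced to True.
Every clause has at least one true literal under this assignment.

p1 = 1, p2 = 1, p3 = 1, p4 = 0, p5 = 0, p6 = 1, p7 = 0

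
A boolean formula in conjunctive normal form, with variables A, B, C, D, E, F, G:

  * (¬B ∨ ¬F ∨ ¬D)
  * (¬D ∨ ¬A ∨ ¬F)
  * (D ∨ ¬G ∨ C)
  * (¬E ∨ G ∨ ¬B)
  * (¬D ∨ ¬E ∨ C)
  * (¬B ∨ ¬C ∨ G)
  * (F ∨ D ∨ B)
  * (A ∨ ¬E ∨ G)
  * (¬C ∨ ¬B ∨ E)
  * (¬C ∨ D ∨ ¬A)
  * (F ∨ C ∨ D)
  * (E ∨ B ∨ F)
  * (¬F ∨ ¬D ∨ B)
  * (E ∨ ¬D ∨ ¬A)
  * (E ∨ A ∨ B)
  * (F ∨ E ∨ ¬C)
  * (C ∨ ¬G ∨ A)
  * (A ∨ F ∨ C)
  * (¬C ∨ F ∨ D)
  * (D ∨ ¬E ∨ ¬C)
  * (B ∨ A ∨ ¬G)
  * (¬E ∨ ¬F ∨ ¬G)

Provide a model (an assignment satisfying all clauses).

A = T, B = F, C = T, D = T, E = T, F = F, G = F

Check each clause:
  1. (¬B ∨ ¬D ∨ ¬F) — ¬F is true.
  2. (¬A ∨ ¬D ∨ ¬F) — ¬F is true.
  3. (¬G ∨ C ∨ D) — ¬G is true.
  4. (¬B ∨ G ∨ ¬E) — ¬B is true.
  5. (¬D ∨ C ∨ ¬E) — C is true.
  6. (¬C ∨ G ∨ ¬B) — ¬B is true.
  7. (F ∨ B ∨ D) — D is true.
  8. (¬E ∨ G ∨ A) — A is true.
  9. (E ∨ ¬B ∨ ¬C) — E is true.
  10. (¬C ∨ ¬A ∨ D) — D is true.
  11. (F ∨ D ∨ C) — C is true.
  12. (B ∨ F ∨ E) — E is true.
  13. (B ∨ ¬D ∨ ¬F) — ¬F is true.
  14. (¬D ∨ ¬A ∨ E) — E is true.
  15. (A ∨ E ∨ B) — A is true.
  16. (E ∨ F ∨ ¬C) — E is true.
  17. (¬G ∨ C ∨ A) — A is true.
  18. (F ∨ C ∨ A) — A is true.
  19. (¬C ∨ D ∨ F) — D is true.
  20. (¬E ∨ ¬C ∨ D) — D is true.
  21. (¬G ∨ B ∨ A) — A is true.
  22. (¬E ∨ ¬G ∨ ¬F) — ¬G is true.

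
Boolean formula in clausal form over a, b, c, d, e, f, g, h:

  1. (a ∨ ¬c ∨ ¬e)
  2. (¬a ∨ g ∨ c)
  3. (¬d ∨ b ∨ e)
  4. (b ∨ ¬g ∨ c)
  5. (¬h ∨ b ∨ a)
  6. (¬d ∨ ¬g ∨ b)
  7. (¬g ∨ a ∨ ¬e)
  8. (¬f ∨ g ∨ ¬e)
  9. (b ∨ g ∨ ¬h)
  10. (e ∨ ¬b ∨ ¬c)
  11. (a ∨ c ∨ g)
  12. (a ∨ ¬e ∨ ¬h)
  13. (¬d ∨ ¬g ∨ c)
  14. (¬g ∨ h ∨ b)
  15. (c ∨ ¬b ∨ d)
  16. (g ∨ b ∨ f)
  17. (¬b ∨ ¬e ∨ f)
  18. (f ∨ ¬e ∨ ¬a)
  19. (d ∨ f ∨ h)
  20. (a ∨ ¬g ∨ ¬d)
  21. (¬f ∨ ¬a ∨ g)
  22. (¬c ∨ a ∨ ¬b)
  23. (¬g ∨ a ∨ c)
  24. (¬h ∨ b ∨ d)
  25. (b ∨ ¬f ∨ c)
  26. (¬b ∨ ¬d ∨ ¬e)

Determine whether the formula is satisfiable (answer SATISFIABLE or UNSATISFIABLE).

Branch on a: take a = True.
The remaining clauses are satisfied by b = True, c = True, d = False, e = True, f = True, g = True, h = False.
So a=T, b=T, c=T, d=F, e=T, f=T, g=T, h=F is a satisfying assignment.

SATISFIABLE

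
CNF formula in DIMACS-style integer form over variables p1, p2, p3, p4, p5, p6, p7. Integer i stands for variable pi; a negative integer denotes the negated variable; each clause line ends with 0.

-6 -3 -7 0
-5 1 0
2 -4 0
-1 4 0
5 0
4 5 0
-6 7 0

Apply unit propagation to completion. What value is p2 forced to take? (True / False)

True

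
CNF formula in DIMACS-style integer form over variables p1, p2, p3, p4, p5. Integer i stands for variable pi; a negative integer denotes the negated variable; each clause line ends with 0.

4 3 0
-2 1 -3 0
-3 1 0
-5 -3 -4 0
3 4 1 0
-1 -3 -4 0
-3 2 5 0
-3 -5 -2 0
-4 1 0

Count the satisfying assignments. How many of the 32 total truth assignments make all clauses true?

6

Satisfying assignments:
  p1=T p2=F p3=F p4=T p5=F
  p1=T p2=F p3=F p4=T p5=T
  p1=T p2=F p3=T p4=F p5=T
  p1=T p2=T p3=F p4=T p5=F
  p1=T p2=T p3=F p4=T p5=T
  p1=T p2=T p3=T p4=F p5=F
Count: 6.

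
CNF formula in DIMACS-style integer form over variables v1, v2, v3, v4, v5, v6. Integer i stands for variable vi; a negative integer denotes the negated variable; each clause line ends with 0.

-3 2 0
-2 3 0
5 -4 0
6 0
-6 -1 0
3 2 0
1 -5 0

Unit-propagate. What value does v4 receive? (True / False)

(v6) is a unit clause: v6 = True.
In (!v1 || !v6), !v6 is now false; !v1 must hold, so v1 = False.
(v1 || !v5) with v1 = False leaves only !v5, so v5 = False.
From (v5 || !v4) and v5 = False: v4 = False.

False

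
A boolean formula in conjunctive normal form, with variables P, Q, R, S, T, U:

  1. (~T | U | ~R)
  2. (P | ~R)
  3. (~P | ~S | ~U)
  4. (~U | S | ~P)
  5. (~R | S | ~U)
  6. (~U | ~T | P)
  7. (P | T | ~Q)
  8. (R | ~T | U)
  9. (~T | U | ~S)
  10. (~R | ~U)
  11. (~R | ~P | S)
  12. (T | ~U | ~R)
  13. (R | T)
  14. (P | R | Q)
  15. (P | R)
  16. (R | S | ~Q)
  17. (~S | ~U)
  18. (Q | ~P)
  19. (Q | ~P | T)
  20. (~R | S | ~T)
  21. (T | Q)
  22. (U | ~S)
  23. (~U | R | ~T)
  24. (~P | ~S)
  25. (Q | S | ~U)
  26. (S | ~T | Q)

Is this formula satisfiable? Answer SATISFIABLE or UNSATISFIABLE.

R = True:
  propagation gives P=True, U=False, T=False, S=True; an empty clause results — contradiction.
R = False:
  propagation gives T=True, U=True; an empty clause results — contradiction.
Every branch closes, so no satisfying assignment exists.

UNSATISFIABLE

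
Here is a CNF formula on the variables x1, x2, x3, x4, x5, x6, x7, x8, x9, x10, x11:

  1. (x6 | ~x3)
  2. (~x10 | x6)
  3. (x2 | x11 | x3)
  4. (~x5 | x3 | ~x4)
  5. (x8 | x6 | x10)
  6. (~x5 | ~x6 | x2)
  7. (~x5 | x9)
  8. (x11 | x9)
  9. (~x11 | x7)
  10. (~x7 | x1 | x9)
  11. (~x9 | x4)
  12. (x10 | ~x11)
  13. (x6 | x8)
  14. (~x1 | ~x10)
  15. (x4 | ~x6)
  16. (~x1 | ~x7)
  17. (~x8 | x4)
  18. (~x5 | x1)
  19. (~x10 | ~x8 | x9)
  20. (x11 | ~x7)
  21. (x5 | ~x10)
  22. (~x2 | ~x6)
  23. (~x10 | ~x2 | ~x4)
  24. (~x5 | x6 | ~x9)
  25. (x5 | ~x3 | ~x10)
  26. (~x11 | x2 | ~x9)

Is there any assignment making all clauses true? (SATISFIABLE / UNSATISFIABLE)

Try x1 = False.
  then x5 is forced to False.
  then x10 is forced to False.
  then x11 is forced to False.
  then x9 is forced to True.
  then x4 is forced to True.
  then x7 is forced to False.
The remaining clauses are satisfied by x2 = False, x3 = True, x6 = True, x8 = True.
Every clause has at least one true literal under this assignment.
So x1=0, x2=0, x3=1, x4=1, x5=0, x6=1, x7=0, x8=1, x9=1, x10=0, x11=0 is a satisfying assignment.

SATISFIABLE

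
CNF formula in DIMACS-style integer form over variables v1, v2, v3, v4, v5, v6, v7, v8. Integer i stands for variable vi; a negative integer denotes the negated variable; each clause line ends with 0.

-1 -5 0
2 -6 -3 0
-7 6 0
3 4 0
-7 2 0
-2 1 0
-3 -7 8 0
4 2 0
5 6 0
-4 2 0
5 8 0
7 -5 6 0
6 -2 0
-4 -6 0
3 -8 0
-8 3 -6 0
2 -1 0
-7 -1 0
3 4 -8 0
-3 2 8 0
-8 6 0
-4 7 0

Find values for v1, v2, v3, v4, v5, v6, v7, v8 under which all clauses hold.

v1=T, v2=T, v3=T, v4=F, v5=F, v6=T, v7=F, v8=T

Set v1 = True and propagate.
  then v5 is forced to False.
  then v6 is forced to True.
  then v8 is forced to True.
  then v4 is forced to False.
  then v3 is forced to True.
  then v2 is forced to True.
  then v7 is forced to False.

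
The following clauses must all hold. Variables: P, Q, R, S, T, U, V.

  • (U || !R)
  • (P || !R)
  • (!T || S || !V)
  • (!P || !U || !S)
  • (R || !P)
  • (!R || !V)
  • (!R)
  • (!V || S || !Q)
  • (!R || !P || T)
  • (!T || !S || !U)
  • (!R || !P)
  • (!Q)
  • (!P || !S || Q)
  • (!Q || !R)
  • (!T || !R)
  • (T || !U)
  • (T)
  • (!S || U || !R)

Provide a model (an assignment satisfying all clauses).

P=False, Q=False, R=False, S=False, T=True, U=False, V=False

(!R) is a unit clause, so R = False.
Unit propagation: (!P) forces P = False.
Unit propagation: (!Q) forces Q = False.
The clause (T) is unit: T must be True.
U occurs only negated in the remaining clauses — set U = False.
Pure literal: V appears only negated; assign V = False.
S is now unconstrained; take S = False.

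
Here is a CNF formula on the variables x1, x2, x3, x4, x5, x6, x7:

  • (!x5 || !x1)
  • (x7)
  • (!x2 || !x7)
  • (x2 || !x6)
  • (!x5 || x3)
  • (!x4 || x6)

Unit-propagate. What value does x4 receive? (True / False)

False

Unit clause (x7) sets x7 = True.
(!x7 || !x2): since x7 = True, the clause reduces to (!x2). x2 = False.
(x2 || !x6): since x2 = False, the clause reduces to (!x6). x6 = False.
(x6 || !x4) with x6 = False leaves only !x4, so x4 = False.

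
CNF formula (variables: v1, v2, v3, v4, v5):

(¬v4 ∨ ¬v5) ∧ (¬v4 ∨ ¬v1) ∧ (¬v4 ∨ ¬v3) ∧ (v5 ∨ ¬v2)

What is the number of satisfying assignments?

13

Case analysis on v4 and v5:
  v4=1, v5=1: a clause becomes empty — 0.
  v4=1, v5=0: remaining (v1,v2,v3) ∈ {(0,0,0)} — 1.
  v4=0, v5=1: v1, v2, v3 free → 2^3 = 8.
  v4=0, v5=0: remaining (v1,v2,v3) ∈ {(0,0,0); (0,0,1); (1,0,0); (1,0,1)} — 4.
Total: 0 + 1 + 8 + 4 = 13.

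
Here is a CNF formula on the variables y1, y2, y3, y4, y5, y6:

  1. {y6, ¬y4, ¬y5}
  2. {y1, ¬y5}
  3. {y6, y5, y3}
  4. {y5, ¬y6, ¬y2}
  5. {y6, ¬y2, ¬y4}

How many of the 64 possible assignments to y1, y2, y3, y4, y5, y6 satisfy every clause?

26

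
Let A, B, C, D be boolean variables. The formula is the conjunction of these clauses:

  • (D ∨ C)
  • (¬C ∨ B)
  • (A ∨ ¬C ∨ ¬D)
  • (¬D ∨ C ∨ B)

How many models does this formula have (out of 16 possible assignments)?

5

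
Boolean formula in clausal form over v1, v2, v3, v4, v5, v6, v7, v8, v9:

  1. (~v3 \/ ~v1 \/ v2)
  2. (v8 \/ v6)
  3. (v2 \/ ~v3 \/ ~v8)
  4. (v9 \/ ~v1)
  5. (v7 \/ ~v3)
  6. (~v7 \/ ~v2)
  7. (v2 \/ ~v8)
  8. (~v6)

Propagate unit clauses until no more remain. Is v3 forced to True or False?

(~v6) is a unit clause: v6 = False.
(v8 \/ v6) with v6 = False leaves only v8, so v8 = True.
(v2 \/ ~v8): since v8 = True, the clause reduces to (v2). v2 = True.
From (~v2 \/ ~v7) and v2 = True: v7 = False.
From (~v3 \/ v7) and v7 = False: v3 = False.

False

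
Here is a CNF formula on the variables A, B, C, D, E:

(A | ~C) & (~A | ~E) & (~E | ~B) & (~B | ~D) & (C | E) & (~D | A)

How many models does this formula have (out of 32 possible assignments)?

The models are:
  A=F B=F C=F D=F E=T
  A=T B=F C=T D=F E=F
  A=T B=F C=T D=T E=F
  A=T B=T C=T D=F E=F
Count: 4.

4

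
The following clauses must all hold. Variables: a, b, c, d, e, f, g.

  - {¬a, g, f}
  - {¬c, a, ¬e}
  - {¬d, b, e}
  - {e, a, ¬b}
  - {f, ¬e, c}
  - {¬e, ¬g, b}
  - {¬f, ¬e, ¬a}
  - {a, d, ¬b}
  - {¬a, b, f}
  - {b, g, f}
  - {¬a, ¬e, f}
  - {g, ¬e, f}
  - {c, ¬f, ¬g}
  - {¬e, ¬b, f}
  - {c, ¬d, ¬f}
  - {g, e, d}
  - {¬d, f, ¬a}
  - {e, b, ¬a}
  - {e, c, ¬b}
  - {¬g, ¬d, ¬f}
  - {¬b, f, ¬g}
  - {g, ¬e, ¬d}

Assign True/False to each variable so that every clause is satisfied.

a=True, b=True, c=True, d=False, e=False, f=True, g=True

Check each clause:
  1. {f, g, ¬a} — g is true.
  2. {¬e, a, ¬c} — a is true.
  3. {¬d, b, e} — b is true.
  4. {a, ¬b, e} — a is true.
  5. {f, c, ¬e} — c is true.
  6. {¬e, b, ¬g} — b is true.
  7. {¬a, ¬e, ¬f} — ¬e is true.
  8. {d, a, ¬b} — a is true.
  9. {b, ¬a, f} — b is true.
  10. {g, f, b} — b is true.
  11. {¬e, f, ¬a} — ¬e is true.
  12. {g, f, ¬e} — ¬e is true.
  13. {¬f, ¬g, c} — c is true.
  14. {¬b, f, ¬e} — ¬e is true.
  15. {c, ¬f, ¬d} — c is true.
  16. {g, e, d} — g is true.
  17. {¬d, ¬a, f} — ¬d is true.
  18. {e, b, ¬a} — b is true.
  19. {c, e, ¬b} — c is true.
  20. {¬f, ¬d, ¬g} — ¬d is true.
  21. {¬g, ¬b, f} — f is true.
  22. {¬d, g, ¬e} — ¬e is true.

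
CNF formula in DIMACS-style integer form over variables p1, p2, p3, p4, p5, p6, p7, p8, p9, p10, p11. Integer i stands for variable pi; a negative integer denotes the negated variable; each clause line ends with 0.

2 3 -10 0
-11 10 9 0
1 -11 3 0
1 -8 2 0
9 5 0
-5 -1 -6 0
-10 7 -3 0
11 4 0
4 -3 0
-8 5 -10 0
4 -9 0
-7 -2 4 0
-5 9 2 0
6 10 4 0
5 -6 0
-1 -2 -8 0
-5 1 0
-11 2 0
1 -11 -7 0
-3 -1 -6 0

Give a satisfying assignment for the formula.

p4 occurs only positively in the remaining clauses — set p4 = True.
Pure literal: p8 appears only negated; assign p8 = False.
Try p1 = True.
Set p2 = True and propagate.
Set p3 = False and propagate.
For the remaining variables, p5 = False, p6 = False, p7 = True, p9 = True, p10 = False, p11 = True works.
Every clause has at least one true literal under this assignment.

p1=True, p2=True, p3=False, p4=True, p5=False, p6=False, p7=True, p8=False, p9=True, p10=False, p11=True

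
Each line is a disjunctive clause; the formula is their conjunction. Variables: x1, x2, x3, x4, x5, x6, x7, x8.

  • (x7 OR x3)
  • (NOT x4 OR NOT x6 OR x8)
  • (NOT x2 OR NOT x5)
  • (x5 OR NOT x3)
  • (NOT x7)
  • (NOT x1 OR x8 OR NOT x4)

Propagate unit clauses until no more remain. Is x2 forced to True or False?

Unit clause (NOT x7) sets x7 = False.
(x3 OR x7): since x7 = False, the clause reduces to (x3). x3 = True.
From (x5 OR NOT x3) and x3 = True: x5 = True.
In (NOT x2 OR NOT x5), NOT x5 is now false; NOT x2 must hold, so x2 = False.

False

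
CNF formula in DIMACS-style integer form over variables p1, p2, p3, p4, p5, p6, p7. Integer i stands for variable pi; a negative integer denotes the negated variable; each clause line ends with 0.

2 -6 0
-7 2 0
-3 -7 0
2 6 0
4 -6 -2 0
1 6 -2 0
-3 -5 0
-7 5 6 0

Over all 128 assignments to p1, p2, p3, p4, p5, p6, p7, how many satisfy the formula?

18

Case analysis on p2 and p6:
  p2=T, p6=T: p1 free; 5 ways for (p3,p4,p5,p7) × 2^1 = 10.
  p2=T, p6=F: p4 free; 4 ways for (p1,p3,p5,p7) × 2^1 = 8.
  p2=F, p6=T: a clause becomes empty — 0.
  p2=F, p6=F: a clause becomes empty — 0.
Total: 10 + 8 + 0 + 0 = 18.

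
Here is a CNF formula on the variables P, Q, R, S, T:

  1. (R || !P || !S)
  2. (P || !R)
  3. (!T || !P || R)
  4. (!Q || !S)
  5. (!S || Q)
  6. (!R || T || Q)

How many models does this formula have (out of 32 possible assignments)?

Case analysis on R and P:
  R=1, P=1: remaining (Q,S,T) ∈ {(0,0,1); (1,0,0); (1,0,1)} — 3.
  R=1, P=0: a clause becomes empty — 0.
  R=0, P=1: remaining (Q,S,T) ∈ {(0,0,0); (1,0,0)} — 2.
  R=0, P=0: remaining (Q,S,T) ∈ {(0,0,0); (0,0,1); (1,0,0); (1,0,1)} — 4.
Total: 3 + 0 + 2 + 4 = 9.

9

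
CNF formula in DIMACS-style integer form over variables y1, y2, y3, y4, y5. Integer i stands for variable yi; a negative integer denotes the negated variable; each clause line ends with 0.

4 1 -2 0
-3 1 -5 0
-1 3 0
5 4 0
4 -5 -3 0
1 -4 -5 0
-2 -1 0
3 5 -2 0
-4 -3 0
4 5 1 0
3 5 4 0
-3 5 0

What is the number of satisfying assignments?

The models are:
  y1=F y2=F y3=F y4=F y5=T
  y1=F y2=F y3=F y4=T y5=F
That's 2 in total.

2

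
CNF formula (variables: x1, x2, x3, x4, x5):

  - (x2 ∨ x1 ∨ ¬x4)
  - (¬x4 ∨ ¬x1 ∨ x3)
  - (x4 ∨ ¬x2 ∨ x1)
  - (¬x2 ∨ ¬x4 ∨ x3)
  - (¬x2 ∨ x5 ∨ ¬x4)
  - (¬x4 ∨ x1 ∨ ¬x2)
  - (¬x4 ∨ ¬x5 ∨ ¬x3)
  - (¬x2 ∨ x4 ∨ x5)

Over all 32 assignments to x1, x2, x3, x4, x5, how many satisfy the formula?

11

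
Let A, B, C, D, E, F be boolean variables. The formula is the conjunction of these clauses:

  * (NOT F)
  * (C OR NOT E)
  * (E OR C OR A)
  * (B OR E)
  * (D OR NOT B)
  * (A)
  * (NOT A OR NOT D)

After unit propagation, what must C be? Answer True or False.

True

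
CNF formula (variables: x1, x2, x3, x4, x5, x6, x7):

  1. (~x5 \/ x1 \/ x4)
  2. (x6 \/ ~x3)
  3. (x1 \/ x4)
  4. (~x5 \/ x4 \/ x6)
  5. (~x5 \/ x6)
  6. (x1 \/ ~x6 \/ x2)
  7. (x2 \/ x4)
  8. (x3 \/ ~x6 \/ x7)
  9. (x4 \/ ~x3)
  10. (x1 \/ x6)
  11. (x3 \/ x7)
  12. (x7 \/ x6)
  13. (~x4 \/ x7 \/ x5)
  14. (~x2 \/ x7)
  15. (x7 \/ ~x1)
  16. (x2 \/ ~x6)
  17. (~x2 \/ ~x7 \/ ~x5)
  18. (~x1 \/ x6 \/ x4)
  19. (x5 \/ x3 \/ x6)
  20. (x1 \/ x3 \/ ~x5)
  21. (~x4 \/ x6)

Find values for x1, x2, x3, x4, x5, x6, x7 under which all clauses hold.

Try x1 = True.
  then x7 is forced to True.
For the remaining variables, x2 = True, x3 = False, x4 = False, x5 = False, x6 = True works.
Check each clause:
  1. (x1 \/ x4 \/ ~x5) — x1 is true.
  2. (~x3 \/ x6) — ~x3 is true.
  3. (x4 \/ x1) — x1 is true.
  4. (x6 \/ ~x5 \/ x4) — ~x5 is true.
  5. (~x5 \/ x6) — ~x5 is true.
  6. (x2 \/ ~x6 \/ x1) — x1 is true.
  7. (x2 \/ x4) — x2 is true.
  8. (x7 \/ ~x6 \/ x3) — x7 is true.
  9. (x4 \/ ~x3) — ~x3 is true.
  10. (x1 \/ x6) — x1 is true.
  11. (x3 \/ x7) — x7 is true.
  12. (x7 \/ x6) — x6 is true.
  13. (~x4 \/ x5 \/ x7) — ~x4 is true.
  14. (~x2 \/ x7) — x7 is true.
  15. (x7 \/ ~x1) — x7 is true.
  16. (x2 \/ ~x6) — x2 is true.
  17. (~x7 \/ ~x2 \/ ~x5) — ~x5 is true.
  18. (x6 \/ x4 \/ ~x1) — x6 is true.
  19. (x5 \/ x3 \/ x6) — x6 is true.
  20. (~x5 \/ x3 \/ x1) — x1 is true.
  21. (~x4 \/ x6) — ~x4 is true.

x1=T, x2=T, x3=F, x4=F, x5=F, x6=T, x7=T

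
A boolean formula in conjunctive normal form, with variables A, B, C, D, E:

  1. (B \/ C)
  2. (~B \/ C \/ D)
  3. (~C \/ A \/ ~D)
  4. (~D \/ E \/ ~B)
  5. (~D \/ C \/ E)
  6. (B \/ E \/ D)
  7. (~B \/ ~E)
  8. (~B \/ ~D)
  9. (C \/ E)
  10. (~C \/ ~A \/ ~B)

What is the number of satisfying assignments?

Satisfying assignments:
  A=0 B=0 C=1 D=0 E=1
  A=0 B=1 C=1 D=0 E=0
  A=1 B=0 C=1 D=0 E=1
  A=1 B=0 C=1 D=1 E=0
  A=1 B=0 C=1 D=1 E=1
Count: 5.

5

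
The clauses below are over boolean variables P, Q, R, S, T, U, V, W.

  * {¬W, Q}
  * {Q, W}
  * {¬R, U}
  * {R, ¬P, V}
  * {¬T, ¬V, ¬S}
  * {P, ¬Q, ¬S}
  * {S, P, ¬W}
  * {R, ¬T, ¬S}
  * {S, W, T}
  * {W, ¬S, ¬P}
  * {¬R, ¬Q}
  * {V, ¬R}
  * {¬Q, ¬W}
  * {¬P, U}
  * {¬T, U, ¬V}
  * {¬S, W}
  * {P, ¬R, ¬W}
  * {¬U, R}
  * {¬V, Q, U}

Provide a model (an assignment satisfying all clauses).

P=False, Q=True, R=False, S=False, T=True, U=False, V=False, W=False

Check each clause:
  1. {¬W, Q} — ¬W is true.
  2. {Q, W} — Q is true.
  3. {U, ¬R} — ¬R is true.
  4. {¬P, R, V} — ¬P is true.
  5. {¬T, ¬V, ¬S} — ¬V is true.
  6. {¬Q, P, ¬S} — ¬S is true.
  7. {P, S, ¬W} — ¬W is true.
  8. {¬S, R, ¬T} — ¬S is true.
  9. {T, W, S} — T is true.
  10. {W, ¬S, ¬P} — ¬S is true.
  11. {¬Q, ¬R} — ¬R is true.
  12. {V, ¬R} — ¬R is true.
  13. {¬Q, ¬W} — ¬W is true.
  14. {U, ¬P} — ¬P is true.
  15. {U, ¬V, ¬T} — ¬V is true.
  16. {W, ¬S} — ¬S is true.
  17. {¬R, ¬W, P} — ¬W is true.
  18. {¬U, R} — ¬U is true.
  19. {U, Q, ¬V} — ¬V is true.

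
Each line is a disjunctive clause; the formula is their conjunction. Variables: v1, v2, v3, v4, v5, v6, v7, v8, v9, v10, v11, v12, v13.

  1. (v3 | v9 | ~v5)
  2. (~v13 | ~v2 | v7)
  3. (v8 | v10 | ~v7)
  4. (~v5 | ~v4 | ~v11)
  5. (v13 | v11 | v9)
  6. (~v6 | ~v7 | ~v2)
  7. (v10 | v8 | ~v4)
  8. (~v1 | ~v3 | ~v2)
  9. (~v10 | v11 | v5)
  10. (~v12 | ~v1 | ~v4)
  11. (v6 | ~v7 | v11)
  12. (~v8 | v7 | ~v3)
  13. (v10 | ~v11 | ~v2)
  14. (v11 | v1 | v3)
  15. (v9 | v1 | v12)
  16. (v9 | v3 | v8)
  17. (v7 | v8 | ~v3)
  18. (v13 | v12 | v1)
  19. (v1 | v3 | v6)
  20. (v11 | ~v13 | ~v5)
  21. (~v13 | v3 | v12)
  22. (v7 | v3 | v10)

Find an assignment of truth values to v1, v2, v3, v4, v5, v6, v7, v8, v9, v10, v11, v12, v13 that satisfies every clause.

v1 = F, v2 = F, v3 = F, v4 = F, v5 = T, v6 = T, v7 = T, v8 = T, v9 = T, v10 = F, v11 = T, v12 = T, v13 = T

Check each clause:
  1. (v9 | v3 | ~v5) — v9 is true.
  2. (~v13 | v7 | ~v2) — ~v2 is true.
  3. (v8 | ~v7 | v10) — v8 is true.
  4. (~v11 | ~v5 | ~v4) — ~v4 is true.
  5. (v9 | v11 | v13) — v9 is true.
  6. (~v7 | ~v6 | ~v2) — ~v2 is true.
  7. (v10 | v8 | ~v4) — v8 is true.
  8. (~v3 | ~v1 | ~v2) — ~v3 is true.
  9. (v5 | ~v10 | v11) — v11 is true.
  10. (~v12 | ~v4 | ~v1) — ~v4 is true.
  11. (v6 | v11 | ~v7) — v11 is true.
  12. (~v3 | ~v8 | v7) — ~v3 is true.
  13. (~v11 | ~v2 | v10) — ~v2 is true.
  14. (v11 | v1 | v3) — v11 is true.
  15. (v12 | v9 | v1) — v9 is true.
  16. (v3 | v9 | v8) — v8 is true.
  17. (v8 | ~v3 | v7) — v8 is true.
  18. (v1 | v13 | v12) — v12 is true.
  19. (v3 | v6 | v1) — v6 is true.
  20. (~v13 | v11 | ~v5) — v11 is true.
  21. (~v13 | v12 | v3) — v12 is true.
  22. (v7 | v10 | v3) — v7 is true.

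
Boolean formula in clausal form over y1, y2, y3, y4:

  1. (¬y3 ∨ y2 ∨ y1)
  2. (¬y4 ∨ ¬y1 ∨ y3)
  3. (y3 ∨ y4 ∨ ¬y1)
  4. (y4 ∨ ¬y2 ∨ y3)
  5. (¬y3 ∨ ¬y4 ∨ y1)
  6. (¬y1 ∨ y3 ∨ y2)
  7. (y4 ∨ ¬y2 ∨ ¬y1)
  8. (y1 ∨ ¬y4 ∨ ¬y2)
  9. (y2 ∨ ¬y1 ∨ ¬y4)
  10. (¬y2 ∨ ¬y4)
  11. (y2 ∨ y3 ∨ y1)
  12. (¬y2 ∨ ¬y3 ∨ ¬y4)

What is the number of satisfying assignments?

2

The models are:
  y1=F y2=T y3=T y4=F
  y1=T y2=F y3=T y4=F
That's 2 in total.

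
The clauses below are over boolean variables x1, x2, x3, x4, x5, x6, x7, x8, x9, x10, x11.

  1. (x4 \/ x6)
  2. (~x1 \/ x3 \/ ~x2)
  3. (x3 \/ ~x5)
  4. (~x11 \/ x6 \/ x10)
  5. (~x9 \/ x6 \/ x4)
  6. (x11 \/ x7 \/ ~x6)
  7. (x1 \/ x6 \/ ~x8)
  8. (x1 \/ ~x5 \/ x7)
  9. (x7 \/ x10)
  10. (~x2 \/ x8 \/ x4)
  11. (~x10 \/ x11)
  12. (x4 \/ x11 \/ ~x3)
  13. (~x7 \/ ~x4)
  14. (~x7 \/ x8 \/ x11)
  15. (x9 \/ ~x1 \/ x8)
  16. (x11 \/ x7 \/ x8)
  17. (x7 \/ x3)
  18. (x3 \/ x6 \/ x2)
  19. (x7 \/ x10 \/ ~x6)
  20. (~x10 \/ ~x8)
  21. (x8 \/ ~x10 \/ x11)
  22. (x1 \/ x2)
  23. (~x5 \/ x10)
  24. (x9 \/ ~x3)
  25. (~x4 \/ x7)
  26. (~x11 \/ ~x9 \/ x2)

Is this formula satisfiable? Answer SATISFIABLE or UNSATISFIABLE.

SATISFIABLE

x5 occurs only negated in the remaining clauses — set x5 = False.
Try x1 = True.
Set x2 = True and propagate.
  then x3 is forced to True.
  then x9 is forced to True.
For the remaining variables, x4 = False, x6 = True, x7 = True, x8 = True, x10 = False, x11 = True works.
So x1=T, x2=T, x3=T, x4=F, x5=F, x6=T, x7=T, x8=T, x9=T, x10=F, x11=T is a satisfying assignment.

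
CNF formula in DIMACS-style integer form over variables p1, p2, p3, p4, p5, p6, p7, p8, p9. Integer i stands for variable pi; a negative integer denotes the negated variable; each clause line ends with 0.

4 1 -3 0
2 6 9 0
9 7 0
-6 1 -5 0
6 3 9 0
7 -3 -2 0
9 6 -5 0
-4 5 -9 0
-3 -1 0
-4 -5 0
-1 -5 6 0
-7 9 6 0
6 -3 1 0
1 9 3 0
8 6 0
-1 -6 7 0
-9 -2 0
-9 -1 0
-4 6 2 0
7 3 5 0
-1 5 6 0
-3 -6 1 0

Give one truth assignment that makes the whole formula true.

p1=0, p2=0, p3=0, p4=0, p5=1, p6=0, p7=1, p8=1, p9=1

Check each clause:
  1. (p4 \/ ~p3 \/ p1) — ~p3 is true.
  2. (p9 \/ p6 \/ p2) — p9 is true.
  3. (p7 \/ p9) — p9 is true.
  4. (~p5 \/ ~p6 \/ p1) — ~p6 is true.
  5. (p9 \/ p3 \/ p6) — p9 is true.
  6. (~p3 \/ p7 \/ ~p2) — ~p3 is true.
  7. (~p5 \/ p9 \/ p6) — p9 is true.
  8. (p5 \/ ~p9 \/ ~p4) — ~p4 is true.
  9. (~p1 \/ ~p3) — ~p3 is true.
  10. (~p5 \/ ~p4) — ~p4 is true.
  11. (~p5 \/ ~p1 \/ p6) — ~p1 is true.
  12. (~p7 \/ p6 \/ p9) — p9 is true.
  13. (p1 \/ ~p3 \/ p6) — ~p3 is true.
  14. (p3 \/ p9 \/ p1) — p9 is true.
  15. (p6 \/ p8) — p8 is true.
  16. (~p6 \/ p7 \/ ~p1) — ~p6 is true.
  17. (~p2 \/ ~p9) — ~p2 is true.
  18. (~p9 \/ ~p1) — ~p1 is true.
  19. (p6 \/ p2 \/ ~p4) — ~p4 is true.
  20. (p7 \/ p5 \/ p3) — p5 is true.
  21. (p6 \/ p5 \/ ~p1) — p5 is true.
  22. (~p6 \/ p1 \/ ~p3) — ~p6 is true.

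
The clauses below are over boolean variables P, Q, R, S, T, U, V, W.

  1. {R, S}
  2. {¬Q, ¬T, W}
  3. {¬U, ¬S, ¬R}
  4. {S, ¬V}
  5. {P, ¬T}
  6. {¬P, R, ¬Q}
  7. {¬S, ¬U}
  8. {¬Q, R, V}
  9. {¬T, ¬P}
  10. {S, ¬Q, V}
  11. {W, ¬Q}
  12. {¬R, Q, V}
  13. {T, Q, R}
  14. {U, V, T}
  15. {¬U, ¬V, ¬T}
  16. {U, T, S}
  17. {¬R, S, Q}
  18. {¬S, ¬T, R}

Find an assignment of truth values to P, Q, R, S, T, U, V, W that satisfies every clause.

P=False, Q=True, R=True, S=True, T=False, U=False, V=True, W=True

Check each clause:
  1. {S, R} — R is true.
  2. {¬Q, W, ¬T} — W is true.
  3. {¬R, ¬S, ¬U} — ¬U is true.
  4. {¬V, S} — S is true.
  5. {¬T, P} — ¬T is true.
  6. {¬Q, ¬P, R} — R is true.
  7. {¬S, ¬U} — ¬U is true.
  8. {R, V, ¬Q} — R is true.
  9. {¬T, ¬P} — ¬T is true.
  10. {V, ¬Q, S} — S is true.
  11. {W, ¬Q} — W is true.
  12. {¬R, Q, V} — Q is true.
  13. {Q, T, R} — Q is true.
  14. {U, T, V} — V is true.
  15. {¬U, ¬T, ¬V} — ¬U is true.
  16. {T, U, S} — S is true.
  17. {Q, ¬R, S} — Q is true.
  18. {¬T, ¬S, R} — R is true.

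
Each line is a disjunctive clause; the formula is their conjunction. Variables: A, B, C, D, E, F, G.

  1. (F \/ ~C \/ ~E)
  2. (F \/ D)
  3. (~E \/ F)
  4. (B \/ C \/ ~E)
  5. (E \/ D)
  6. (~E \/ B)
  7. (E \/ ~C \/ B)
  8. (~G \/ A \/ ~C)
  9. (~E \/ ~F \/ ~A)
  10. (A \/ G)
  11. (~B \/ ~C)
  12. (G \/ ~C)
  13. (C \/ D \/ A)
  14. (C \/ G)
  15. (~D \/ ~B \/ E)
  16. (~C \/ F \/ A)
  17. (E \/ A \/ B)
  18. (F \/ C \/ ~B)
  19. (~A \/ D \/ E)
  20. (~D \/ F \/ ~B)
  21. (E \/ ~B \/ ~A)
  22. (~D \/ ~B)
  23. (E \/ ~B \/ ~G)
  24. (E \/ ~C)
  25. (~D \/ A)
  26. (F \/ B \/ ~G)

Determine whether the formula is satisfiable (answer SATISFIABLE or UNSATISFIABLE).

SATISFIABLE

Try A = True.
The remaining clauses are satisfied by B = False, C = False, D = True, E = False, F = True, G = True.
So A = True, B = False, C = False, D = True, E = False, F = True, G = True is a satisfying assignment.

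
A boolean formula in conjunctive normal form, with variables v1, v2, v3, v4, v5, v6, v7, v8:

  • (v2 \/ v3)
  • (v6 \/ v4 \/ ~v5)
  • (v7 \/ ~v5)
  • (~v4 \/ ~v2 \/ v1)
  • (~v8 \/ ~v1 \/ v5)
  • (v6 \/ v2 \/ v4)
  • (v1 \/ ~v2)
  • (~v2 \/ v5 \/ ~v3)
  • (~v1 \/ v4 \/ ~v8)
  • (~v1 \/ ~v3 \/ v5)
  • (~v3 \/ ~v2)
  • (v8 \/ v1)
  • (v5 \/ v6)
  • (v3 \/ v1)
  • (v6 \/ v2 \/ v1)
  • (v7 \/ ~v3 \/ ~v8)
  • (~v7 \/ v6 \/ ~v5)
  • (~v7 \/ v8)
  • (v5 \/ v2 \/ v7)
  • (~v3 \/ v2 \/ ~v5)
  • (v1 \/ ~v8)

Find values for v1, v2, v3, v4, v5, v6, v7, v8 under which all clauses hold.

v1=True  v2=True  v3=False  v4=True  v5=True  v6=True  v7=True  v8=True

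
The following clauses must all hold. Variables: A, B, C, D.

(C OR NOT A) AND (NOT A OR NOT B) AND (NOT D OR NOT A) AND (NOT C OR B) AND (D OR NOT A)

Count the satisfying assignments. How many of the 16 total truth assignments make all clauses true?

6

Satisfying assignments:
  A=F B=F C=F D=F
  A=F B=F C=F D=T
  A=F B=T C=F D=F
  A=F B=T C=F D=T
  A=F B=T C=T D=F
  A=F B=T C=T D=T
That's 6 in total.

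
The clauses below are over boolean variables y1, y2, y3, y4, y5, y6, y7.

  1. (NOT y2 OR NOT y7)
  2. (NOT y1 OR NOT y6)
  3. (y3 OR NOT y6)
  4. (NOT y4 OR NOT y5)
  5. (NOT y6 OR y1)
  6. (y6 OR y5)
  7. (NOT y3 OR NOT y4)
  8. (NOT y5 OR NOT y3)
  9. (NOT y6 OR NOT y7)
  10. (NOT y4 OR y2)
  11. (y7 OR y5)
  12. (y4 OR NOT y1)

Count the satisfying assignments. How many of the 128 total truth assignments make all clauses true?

Satisfying assignments:
  y1=0 y2=0 y3=0 y4=0 y5=1 y6=0 y7=0
  y1=0 y2=0 y3=0 y4=0 y5=1 y6=0 y7=1
  y1=0 y2=1 y3=0 y4=0 y5=1 y6=0 y7=0
Count: 3.

3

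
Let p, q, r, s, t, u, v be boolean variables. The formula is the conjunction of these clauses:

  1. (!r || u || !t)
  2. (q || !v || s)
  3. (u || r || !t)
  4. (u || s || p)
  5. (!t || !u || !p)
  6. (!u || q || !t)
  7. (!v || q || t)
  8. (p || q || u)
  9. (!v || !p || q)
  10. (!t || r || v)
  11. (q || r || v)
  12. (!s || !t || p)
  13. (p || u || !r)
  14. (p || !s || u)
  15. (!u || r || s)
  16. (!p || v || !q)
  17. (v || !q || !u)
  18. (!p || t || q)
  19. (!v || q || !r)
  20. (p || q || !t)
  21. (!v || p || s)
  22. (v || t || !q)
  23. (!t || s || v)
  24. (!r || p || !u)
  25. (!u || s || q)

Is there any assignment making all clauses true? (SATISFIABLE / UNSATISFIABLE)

SATISFIABLE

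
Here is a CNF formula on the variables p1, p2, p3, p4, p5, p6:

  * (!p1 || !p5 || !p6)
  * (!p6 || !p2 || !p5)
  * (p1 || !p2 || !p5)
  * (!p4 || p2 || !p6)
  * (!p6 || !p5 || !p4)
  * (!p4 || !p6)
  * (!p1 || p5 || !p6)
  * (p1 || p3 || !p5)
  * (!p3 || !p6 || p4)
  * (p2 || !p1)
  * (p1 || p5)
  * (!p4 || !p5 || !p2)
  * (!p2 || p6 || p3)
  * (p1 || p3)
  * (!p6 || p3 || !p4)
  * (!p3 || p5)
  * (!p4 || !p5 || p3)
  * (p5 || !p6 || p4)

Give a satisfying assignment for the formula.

p1=T, p2=T, p3=T, p4=F, p5=T, p6=F

Check each clause:
  1. (!p6 || !p5 || !p1) — !p6 is true.
  2. (!p6 || !p2 || !p5) — !p6 is true.
  3. (p1 || !p5 || !p2) — p1 is true.
  4. (!p6 || p2 || !p4) — !p6 is true.
  5. (!p4 || !p6 || !p5) — !p6 is true.
  6. (!p4 || !p6) — !p6 is true.
  7. (!p6 || !p1 || p5) — !p6 is true.
  8. (!p5 || p1 || p3) — p1 is true.
  9. (!p3 || p4 || !p6) — !p6 is true.
  10. (!p1 || p2) — p2 is true.
  11. (p5 || p1) — p1 is true.
  12. (!p2 || !p4 || !p5) — !p4 is true.
  13. (p6 || p3 || !p2) — p3 is true.
  14. (p3 || p1) — p1 is true.
  15. (p3 || !p6 || !p4) — !p6 is true.
  16. (p5 || !p3) — p5 is true.
  17. (p3 || !p5 || !p4) — p3 is true.
  18. (!p6 || p5 || p4) — !p6 is true.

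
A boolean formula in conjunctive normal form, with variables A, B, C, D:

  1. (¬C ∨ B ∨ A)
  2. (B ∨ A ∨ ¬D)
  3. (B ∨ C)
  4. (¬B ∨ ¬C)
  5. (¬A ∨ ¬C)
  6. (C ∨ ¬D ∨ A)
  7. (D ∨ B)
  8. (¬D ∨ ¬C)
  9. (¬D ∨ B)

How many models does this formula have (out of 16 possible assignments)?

3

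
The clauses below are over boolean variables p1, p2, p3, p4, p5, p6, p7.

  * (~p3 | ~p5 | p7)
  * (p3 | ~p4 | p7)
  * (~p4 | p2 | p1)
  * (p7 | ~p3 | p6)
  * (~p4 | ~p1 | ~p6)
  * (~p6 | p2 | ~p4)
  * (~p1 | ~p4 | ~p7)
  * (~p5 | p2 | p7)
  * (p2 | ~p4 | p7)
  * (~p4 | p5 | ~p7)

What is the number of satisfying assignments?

53

Split on p4, then p7.
  p4=T, p7=T: remaining (p1,p2,p3,p5,p6) ∈ {(F,T,F,T,F); (F,T,F,T,T); (F,T,T,T,F); (F,T,T,T,T)} — 4.
  p4=T, p7=F: remaining (p1,p2,p3,p5,p6) ∈ {(F,T,T,F,T)} — 1.
  p4=F, p7=T: p1, p2, p3, p5, p6 free → 2^5 = 32.
  p4=F, p7=F: p1 free; 8 ways for (p2,p3,p5,p6) × 2^1 = 16.
Total: 4 + 1 + 32 + 16 = 53.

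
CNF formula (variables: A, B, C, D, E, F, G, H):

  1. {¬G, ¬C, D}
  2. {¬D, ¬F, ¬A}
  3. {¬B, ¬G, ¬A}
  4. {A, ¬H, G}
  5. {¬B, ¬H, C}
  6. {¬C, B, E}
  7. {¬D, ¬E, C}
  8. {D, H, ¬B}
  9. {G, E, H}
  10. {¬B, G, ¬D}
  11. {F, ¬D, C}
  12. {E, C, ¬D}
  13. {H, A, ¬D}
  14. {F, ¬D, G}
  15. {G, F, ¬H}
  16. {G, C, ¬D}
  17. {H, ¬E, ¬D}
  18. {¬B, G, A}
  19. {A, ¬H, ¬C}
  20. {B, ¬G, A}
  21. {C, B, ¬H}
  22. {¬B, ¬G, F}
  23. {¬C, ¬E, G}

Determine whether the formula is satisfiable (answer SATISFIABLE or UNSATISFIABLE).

SATISFIABLE

Try A = False.
Set B = False and propagate.
  then G is forced to False.
  then H is forced to False.
  then E is forced to True.
  then D is forced to False.
  then C is forced to False.
F is now unconstrained; take F = True.
Every clause has at least one true literal under this assignment.
So A=F, B=F, C=F, D=F, E=T, F=T, G=F, H=F is a satisfying assignment.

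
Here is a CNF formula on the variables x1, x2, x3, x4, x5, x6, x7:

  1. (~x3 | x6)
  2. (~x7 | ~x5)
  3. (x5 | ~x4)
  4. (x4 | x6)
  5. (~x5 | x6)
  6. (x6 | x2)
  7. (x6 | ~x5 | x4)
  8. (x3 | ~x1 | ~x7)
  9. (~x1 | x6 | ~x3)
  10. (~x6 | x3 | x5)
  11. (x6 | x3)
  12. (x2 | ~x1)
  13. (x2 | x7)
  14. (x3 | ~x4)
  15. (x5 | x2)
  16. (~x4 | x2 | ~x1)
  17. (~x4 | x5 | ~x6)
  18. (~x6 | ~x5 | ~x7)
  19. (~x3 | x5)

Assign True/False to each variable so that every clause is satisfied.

x1=True, x2=True, x3=True, x4=False, x5=True, x6=True, x7=False

Pure literal: x2 appears only positively; assign x2 = True.
Set x1 = True and propagate.
The remaining clauses are satisfied by x3 = True, x4 = False, x5 = True, x6 = True, x7 = False.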